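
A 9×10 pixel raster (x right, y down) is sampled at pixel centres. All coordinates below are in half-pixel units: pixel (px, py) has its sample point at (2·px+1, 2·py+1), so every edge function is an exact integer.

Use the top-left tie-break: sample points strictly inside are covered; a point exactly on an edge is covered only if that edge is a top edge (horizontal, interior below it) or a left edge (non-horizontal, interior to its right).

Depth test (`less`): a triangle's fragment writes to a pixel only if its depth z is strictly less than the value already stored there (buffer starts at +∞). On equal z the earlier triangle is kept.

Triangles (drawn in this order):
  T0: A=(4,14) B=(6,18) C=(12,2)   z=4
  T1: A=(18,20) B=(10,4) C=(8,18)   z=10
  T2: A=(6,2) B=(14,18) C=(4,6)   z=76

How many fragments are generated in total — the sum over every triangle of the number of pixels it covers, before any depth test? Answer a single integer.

T0:
  2·area = 56  (B↔C swapped to make it positive)
  edge (4, 14)→(12, 2): d=(8,-12) top-left  bias=+0
  edge (12, 2)→(6, 18): d=(-6,16) right/bottom  bias=-1
  edge (6, 18)→(4, 14): d=(-2,-4) top-left  bias=+0
    (4,3)@(9, 7): e=[4,18,34] → █
    (5,3)@(11, 7): e=[28,-14,42] → ·
    (4,4)@(9, 9): e=[20,6,30] → █
    (5,4)@(11, 9): e=[44,-26,38] → ·
    (3,5)@(7, 11): e=[12,26,18] → █
    (4,5)@(9, 11): e=[36,-6,26] → ·
    (2,6)@(5, 13): e=[4,46,6] → █
    (4,6)@(9, 13): e=[52,-18,22] → ·
    (2,7)@(5, 15): e=[20,34,2] → █
    (4,7)@(9, 15): e=[68,-30,18] → ·
    (2,8)@(5, 17): e=[36,22,-2] → ·
    (3,8)@(7, 17): e=[60,-10,6] → ·
  covered (7 px):
    · · · · · · · · ·
    · · · · · · · · ·
    · · · · · · · · ·
    · · · · █ · · · ·
    · · · · █ · · · ·
    · · · █ · · · · ·
    · · █ █ · · · · ·
    · · █ █ · · · · ·
    · · · · · · · · ·
    · · · · · · · · ·
T1:
  2·area = 144  (B↔C swapped to make it positive)
  edge (18, 20)→(8, 18): d=(-10,-2) top-left  bias=+0
  edge (8, 18)→(10, 4): d=(2,-14) top-left  bias=+0
  edge (10, 4)→(18, 20): d=(8,16) right/bottom  bias=-1
    (5,3)@(11, 7): e=[116,20,8] → █
    (6,3)@(13, 7): e=[120,48,-24] → ·
    (5,4)@(11, 9): e=[96,24,24] → █
    (6,4)@(13, 9): e=[100,52,-8] → ·
    (4,5)@(9, 11): e=[72,0,72] → █  [on edge]
    (6,5)@(13, 11): e=[80,56,8] → █
    (7,5)@(15, 11): e=[84,84,-24] → ·
    (4,6)@(9, 13): e=[52,4,88] → █
    (7,6)@(15, 13): e=[64,88,-8] → ·
    (4,7)@(9, 15): e=[32,8,104] → █
    (7,7)@(15, 15): e=[44,92,8] → █
    (8,7)@(17, 15): e=[48,120,-24] → ·
    (1,8)@(3, 17): e=[0,-72,216] → ·  [on edge]
    (6,9)@(13, 19): e=[0,72,72] → █  [on edge]
  covered (19 px):
    · · · · · · · · ·
    · · · · · · · · ·
    · · · · · · · · ·
    · · · · · █ · · ·
    · · · · · █ · · ·
    · · · · █ █ █ · ·
    · · · · █ █ █ · ·
    · · · · █ █ █ █ ·
    · · · · █ █ █ █ ·
    · · · · · · █ █ █
T2:
  2·area = 64
  edge (6, 2)→(14, 18): d=(8,16) right/bottom  bias=-1
  edge (14, 18)→(4, 6): d=(-10,-12) top-left  bias=+0
  edge (4, 6)→(6, 2): d=(2,-4) top-left  bias=+0
    (2,2)@(5, 5): e=[40,22,2] → █
    (3,2)@(7, 5): e=[8,46,10] → █
    (4,2)@(9, 5): e=[-24,70,18] → ·
    (2,3)@(5, 7): e=[56,2,6] → █
    (4,3)@(9, 7): e=[-8,50,22] → ·
    (2,4)@(5, 9): e=[72,-18,10] → ·
    (3,4)@(7, 9): e=[40,6,18] → █
    (4,4)@(9, 9): e=[8,30,26] → █
    (5,4)@(11, 9): e=[-24,54,34] → ·
    (3,5)@(7, 11): e=[56,-14,22] → ·
    (4,5)@(9, 11): e=[24,10,30] → █
    (5,5)@(11, 11): e=[-8,34,38] → ·
  covered (8 px):
    · · · · · · · · ·
    · · · · · · · · ·
    · · █ █ · · · · ·
    · · █ █ · · · · ·
    · · · █ █ · · · ·
    · · · · █ · · · ·
    · · · · · █ · · ·
    · · · · · · · · ·
    · · · · · · · · ·
    · · · · · · · · ·

Final: 34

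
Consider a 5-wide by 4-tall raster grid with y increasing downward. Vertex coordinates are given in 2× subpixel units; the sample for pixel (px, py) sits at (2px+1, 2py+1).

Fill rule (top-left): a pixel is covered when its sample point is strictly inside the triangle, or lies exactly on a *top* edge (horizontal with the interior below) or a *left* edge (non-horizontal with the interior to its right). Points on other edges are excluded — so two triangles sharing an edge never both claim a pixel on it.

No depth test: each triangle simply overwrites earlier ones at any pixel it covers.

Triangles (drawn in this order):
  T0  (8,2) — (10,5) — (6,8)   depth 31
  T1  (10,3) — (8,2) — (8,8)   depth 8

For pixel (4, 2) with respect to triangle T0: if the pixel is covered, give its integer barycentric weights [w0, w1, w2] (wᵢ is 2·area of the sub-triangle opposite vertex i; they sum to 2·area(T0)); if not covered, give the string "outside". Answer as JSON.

T0:
  2·area = 18
  edge (8, 2)→(10, 5): d=(2,3) right/bottom  bias=-1
  edge (10, 5)→(6, 8): d=(-4,3) right/bottom  bias=-1
  edge (6, 8)→(8, 2): d=(2,-6) top-left  bias=+0
    (3,2)@(7, 5): e=[9,9,0] → #  [on edge]
    (4,2)@(9, 5): e=[3,3,12] → #
    (3,3)@(7, 7): e=[13,1,4] → #
    (4,3)@(9, 7): e=[7,-5,16] → ·
  covered (3 px):
    · · · · ·
    · · · · ·
    · · · # #
    · · · # ·
T1:
  2·area = 12  (B↔C swapped to make it positive)
  edge (10, 3)→(8, 8): d=(-2,5) right/bottom  bias=-1
  edge (8, 8)→(8, 2): d=(0,-6) top-left  bias=+0
  edge (8, 2)→(10, 3): d=(2,1) right/bottom  bias=-1
    (4,1)@(9, 3): e=[5,6,1] → #
    (4,2)@(9, 5): e=[1,6,5] → #
    (4,3)@(9, 7): e=[-3,6,9] → ·
  covered (2 px):
    · · · · ·
    · · · · #
    · · · · #
    · · · · ·

Answer: [3,12,3]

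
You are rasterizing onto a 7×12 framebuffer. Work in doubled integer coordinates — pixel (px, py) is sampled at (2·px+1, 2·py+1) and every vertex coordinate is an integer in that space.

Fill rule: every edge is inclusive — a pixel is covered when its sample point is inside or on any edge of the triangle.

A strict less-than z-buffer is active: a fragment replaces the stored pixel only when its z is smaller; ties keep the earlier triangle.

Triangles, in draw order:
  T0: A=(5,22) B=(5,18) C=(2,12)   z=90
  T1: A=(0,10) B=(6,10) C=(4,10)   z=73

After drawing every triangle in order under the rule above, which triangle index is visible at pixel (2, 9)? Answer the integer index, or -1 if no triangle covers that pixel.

T0:
  2·area = 12  (B↔C swapped to make it positive)
  edge (5, 22)→(2, 12): d=(-3,-10) inclusive
  edge (2, 12)→(5, 18): d=(3,6) inclusive
  edge (5, 18)→(5, 22): d=(0,4) inclusive
    (2,0)@(5, 1): e=[63,-51,0] → ·  [on edge]
    (2,1)@(5, 3): e=[57,-45,0] → ·  [on edge]
    (2,2)@(5, 5): e=[51,-39,0] → ·  [on edge]
    (2,3)@(5, 7): e=[45,-33,0] → ·  [on edge]
    (2,4)@(5, 9): e=[39,-27,0] → ·  [on edge]
    (2,5)@(5, 11): e=[33,-21,0] → ·  [on edge]
    (2,6)@(5, 13): e=[27,-15,0] → ·  [on edge]
    (1,7)@(3, 15): e=[1,3,8] → #
    (2,7)@(5, 15): e=[21,-9,0] → ·  [on edge]
    (1,8)@(3, 17): e=[-5,9,8] → ·
    (2,8)@(5, 17): e=[15,-3,0] → ·  [on edge]
    (2,9)@(5, 19): e=[9,3,0] → #  [on edge]
    (2,10)@(5, 21): e=[3,9,0] → #  [on edge]
    (2,11)@(5, 23): e=[-3,15,0] → ·  [on edge]
  covered (3 px):
    · · · · · · ·
    · · · · · · ·
    · · · · · · ·
    · · · · · · ·
    · · · · · · ·
    · · · · · · ·
    · · · · · · ·
    · # · · · · ·
    · · · · · · ·
    · · # · · · ·
    · · # · · · ·
    · · · · · · ·
T1:
  degenerate (2·area = 0) — covers nothing

Z-buffer (winner per pixel, '.' = empty):
  . . . . . . .
  . . . . . . .
  . . . . . . .
  . . . . . . .
  . . . . . . .
  . . . . . . .
  . . . . . . .
  . 0 . . . . .
  . . . . . . .
  . . 0 . . . .
  . . 0 . . . .
  . . . . . . .

Answer: 0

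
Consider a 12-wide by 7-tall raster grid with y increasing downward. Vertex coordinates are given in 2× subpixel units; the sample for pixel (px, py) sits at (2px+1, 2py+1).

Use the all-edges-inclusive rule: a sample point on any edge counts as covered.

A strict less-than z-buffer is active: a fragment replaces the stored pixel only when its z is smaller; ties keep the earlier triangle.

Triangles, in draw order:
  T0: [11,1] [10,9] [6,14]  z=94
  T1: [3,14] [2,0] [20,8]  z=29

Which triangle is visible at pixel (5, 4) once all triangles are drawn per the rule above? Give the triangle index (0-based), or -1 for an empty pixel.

T0:
  2·area = 27
  edge (11, 1)→(10, 9): d=(-1,8) inclusive
  edge (10, 9)→(6, 14): d=(-4,5) inclusive
  edge (6, 14)→(11, 1): d=(5,-13) inclusive
    (5,0)@(11, 1): e=[0,27,0] → █  [on edge]
    (6,0)@(13, 1): e=[-16,17,26] → ·
    (5,1)@(11, 3): e=[-2,19,10] → ·
    (4,3)@(9, 7): e=[10,13,4] → █
    (5,3)@(11, 7): e=[-6,3,30] → ·
    (4,4)@(9, 9): e=[8,5,14] → █
    (5,4)@(11, 9): e=[-8,-5,40] → ·
    (4,5)@(9, 11): e=[6,-3,24] → ·
  covered (3 px):
    · · · · · █ · · · · · ·
    · · · · · · · · · · · ·
    · · · · · · · · · · · ·
    · · · · █ · · · · · · ·
    · · · · █ · · · · · · ·
    · · · · · · · · · · · ·
    · · · · · · · · · · · ·
T1:
  2·area = 244
  edge (3, 14)→(2, 0): d=(-1,-14) inclusive
  edge (2, 0)→(20, 8): d=(18,8) inclusive
  edge (20, 8)→(3, 14): d=(-17,6) inclusive
    (1,0)@(3, 1): e=[13,10,221] → █
    (2,0)@(5, 1): e=[41,-6,209] → ·
    (1,1)@(3, 3): e=[11,46,187] → █
    (2,1)@(5, 3): e=[39,30,175] → █
    (3,1)@(7, 3): e=[67,14,163] → █
    (4,1)@(9, 3): e=[95,-2,151] → ·
    (1,2)@(3, 5): e=[9,82,153] → █
    (4,2)@(9, 5): e=[93,34,117] → █
    (5,2)@(11, 5): e=[121,18,105] → █
    (6,2)@(13, 5): e=[149,2,93] → █
    (7,2)@(15, 5): e=[177,-14,81] → ·
    (1,3)@(3, 7): e=[7,118,119] → █
  covered (33 px):
    · █ · · · · · · · · · ·
    · █ █ █ · · · · · · · ·
    · █ █ █ █ █ █ · · · · ·
    · █ █ █ █ █ █ █ █ · · ·
    · █ █ █ █ █ █ █ █ · · ·
    · █ █ █ █ █ · · · · · ·
    · █ █ · · · · · · · · ·

Z-buffer (winner per pixel, '.' = empty):
  . 1 . . . 0 . . . . . .
  . 1 1 1 . . . . . . . .
  . 1 1 1 1 1 1 . . . . .
  . 1 1 1 1 1 1 1 1 . . .
  . 1 1 1 1 1 1 1 1 . . .
  . 1 1 1 1 1 . . . . . .
  . 1 1 . . . . . . . . .

Answer: 1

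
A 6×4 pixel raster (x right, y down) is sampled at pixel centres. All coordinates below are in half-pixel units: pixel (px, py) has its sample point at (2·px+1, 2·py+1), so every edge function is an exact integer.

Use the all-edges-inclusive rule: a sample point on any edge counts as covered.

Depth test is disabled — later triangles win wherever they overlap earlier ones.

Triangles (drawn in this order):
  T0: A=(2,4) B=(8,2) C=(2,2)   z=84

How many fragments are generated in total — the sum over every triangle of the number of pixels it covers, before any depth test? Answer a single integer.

T0:
  2·area = 12  (B↔C swapped to make it positive)
  edge (2, 4)→(2, 2): d=(0,-2) inclusive
  edge (2, 2)→(8, 2): d=(6,0) inclusive
  edge (8, 2)→(2, 4): d=(-6,2) inclusive
    (5,0)@(11, 1): e=[18,-6,0] → .  [on edge]
    (1,1)@(3, 3): e=[2,6,4] → X
    (2,1)@(5, 3): e=[6,6,0] → X  [on edge]
    (3,1)@(7, 3): e=[10,6,-4] → .
    (1,2)@(3, 5): e=[2,18,-8] → .
    (2,2)@(5, 5): e=[6,18,-12] → .
  covered (2 px):
    . . . . . .
    . X X . . .
    . . . . . .
    . . . . . .

Final: 2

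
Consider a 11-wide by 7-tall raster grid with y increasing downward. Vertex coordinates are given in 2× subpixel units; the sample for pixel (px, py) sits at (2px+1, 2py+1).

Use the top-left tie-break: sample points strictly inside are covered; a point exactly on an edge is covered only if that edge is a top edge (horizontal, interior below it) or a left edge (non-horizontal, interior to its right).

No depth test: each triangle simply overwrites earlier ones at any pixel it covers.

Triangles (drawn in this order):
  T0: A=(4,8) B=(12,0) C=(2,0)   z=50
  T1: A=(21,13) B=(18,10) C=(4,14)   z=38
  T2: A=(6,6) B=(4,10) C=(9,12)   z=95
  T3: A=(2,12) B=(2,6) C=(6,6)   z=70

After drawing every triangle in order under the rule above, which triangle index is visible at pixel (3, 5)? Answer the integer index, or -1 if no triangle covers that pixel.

T0:
  2·area = 80  (B↔C swapped to make it positive)
  edge (4, 8)→(2, 0): d=(-2,-8) top-left  bias=+0
  edge (2, 0)→(12, 0): d=(10,0) top-left  bias=+0
  edge (12, 0)→(4, 8): d=(-8,8) right/bottom  bias=-1
    (1,0)@(3, 1): e=[6,10,64] → #
    (2,0)@(5, 1): e=[22,10,48] → #
    (3,0)@(7, 1): e=[38,10,32] → #
    (4,0)@(9, 1): e=[54,10,16] → #
    (5,0)@(11, 1): e=[70,10,0] → ·  [on edge]
    (1,1)@(3, 3): e=[2,30,48] → #
    (4,1)@(9, 3): e=[50,30,0] → ·  [on edge]
    (1,2)@(3, 5): e=[-2,50,32] → ·
    (2,2)@(5, 5): e=[14,50,16] → #
    (3,2)@(7, 5): e=[30,50,0] → ·  [on edge]
    (2,3)@(5, 7): e=[10,70,0] → ·  [on edge]
    (1,4)@(3, 9): e=[-10,90,0] → ·  [on edge]
    (0,5)@(1, 11): e=[-30,110,0] → ·  [on edge]
  covered (8 px):
    · # # # # · · · · · ·
    · # # # · · · · · · ·
    · · # · · · · · · · ·
    · · · · · · · · · · ·
    · · · · · · · · · · ·
    · · · · · · · · · · ·
    · · · · · · · · · · ·
T1:
  2·area = 54  (B↔C swapped to make it positive)
  edge (21, 13)→(4, 14): d=(-17,1) right/bottom  bias=-1
  edge (4, 14)→(18, 10): d=(14,-4) top-left  bias=+0
  edge (18, 10)→(21, 13): d=(3,3) right/bottom  bias=-1
    (4,0)@(9, 1): e=[216,-162,0] → ·  [on edge]
    (5,1)@(11, 3): e=[180,-126,0] → ·  [on edge]
    (6,2)@(13, 5): e=[144,-90,0] → ·  [on edge]
    (7,3)@(15, 7): e=[108,-54,0] → ·  [on edge]
    (8,4)@(17, 9): e=[72,-18,0] → ·  [on edge]
    (7,5)@(15, 11): e=[40,2,12] → #
    (8,5)@(17, 11): e=[38,10,6] → #
    (9,5)@(19, 11): e=[36,18,0] → ·  [on edge]
    (4,6)@(9, 13): e=[12,6,36] → #
    (5,6)@(11, 13): e=[10,14,30] → #
    (6,6)@(13, 13): e=[8,22,24] → #
    (9,6)@(19, 13): e=[2,46,6] → #
    (10,6)@(21, 13): e=[0,54,0] → ·  [on edge]
  covered (8 px):
    · · · · · · · · · · ·
    · · · · · · · · · · ·
    · · · · · · · · · · ·
    · · · · · · · · · · ·
    · · · · · · · · · · ·
    · · · · · · · # # · ·
    · · · · # # # # # # ·
T2:
  2·area = 24  (B↔C swapped to make it positive)
  edge (6, 6)→(9, 12): d=(3,6) right/bottom  bias=-1
  edge (9, 12)→(4, 10): d=(-5,-2) top-left  bias=+0
  edge (4, 10)→(6, 6): d=(2,-4) top-left  bias=+0
    (2,4)@(5, 9): e=[15,7,2] → #
    (3,4)@(7, 9): e=[3,11,10] → #
    (4,4)@(9, 9): e=[-9,15,18] → ·
    (2,5)@(5, 11): e=[21,-3,6] → ·
    (3,5)@(7, 11): e=[9,1,14] → #
    (4,5)@(9, 11): e=[-3,5,22] → ·
    (3,6)@(7, 13): e=[15,-9,18] → ·
  covered (3 px):
    · · · · · · · · · · ·
    · · · · · · · · · · ·
    · · · · · · · · · · ·
    · · · · · · · · · · ·
    · · # # · · · · · · ·
    · · · # · · · · · · ·
    · · · · · · · · · · ·
T3:
  2·area = 24
  edge (2, 12)→(2, 6): d=(0,-6) top-left  bias=+0
  edge (2, 6)→(6, 6): d=(4,0) top-left  bias=+0
  edge (6, 6)→(2, 12): d=(-4,6) right/bottom  bias=-1
    (1,3)@(3, 7): e=[6,4,14] → #
    (2,3)@(5, 7): e=[18,4,2] → #
    (3,3)@(7, 7): e=[30,4,-10] → ·
    (1,4)@(3, 9): e=[6,12,6] → #
    (2,4)@(5, 9): e=[18,12,-6] → ·
    (1,5)@(3, 11): e=[6,20,-2] → ·
  covered (3 px):
    · · · · · · · · · · ·
    · · · · · · · · · · ·
    · · · · · · · · · · ·
    · # # · · · · · · · ·
    · # · · · · · · · · ·
    · · · · · · · · · · ·
    · · · · · · · · · · ·

Z-buffer (winner per pixel, '.' = empty):
  . 0 0 0 0 . . . . . .
  . 0 0 0 . . . . . . .
  . . 0 . . . . . . . .
  . 3 3 . . . . . . . .
  . 3 2 2 . . . . . . .
  . . . 2 . . . 1 1 . .
  . . . . 1 1 1 1 1 1 .

Answer: 2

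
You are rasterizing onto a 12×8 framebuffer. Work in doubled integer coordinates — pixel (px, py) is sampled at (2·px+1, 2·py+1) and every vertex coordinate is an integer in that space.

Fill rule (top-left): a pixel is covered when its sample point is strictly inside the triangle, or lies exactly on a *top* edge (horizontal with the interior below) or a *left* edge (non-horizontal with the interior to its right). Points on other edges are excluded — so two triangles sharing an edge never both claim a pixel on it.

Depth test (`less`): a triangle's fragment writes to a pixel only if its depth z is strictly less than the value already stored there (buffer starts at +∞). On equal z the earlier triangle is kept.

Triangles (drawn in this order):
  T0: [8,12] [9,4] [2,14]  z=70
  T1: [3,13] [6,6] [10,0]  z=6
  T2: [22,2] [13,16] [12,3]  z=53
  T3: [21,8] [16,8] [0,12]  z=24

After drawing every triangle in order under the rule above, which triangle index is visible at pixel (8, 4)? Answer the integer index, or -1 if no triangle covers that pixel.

T0:
  2·area = 46  (B↔C swapped to make it positive)
  edge (8, 12)→(2, 14): d=(-6,2) right/bottom  bias=-1
  edge (2, 14)→(9, 4): d=(7,-10) top-left  bias=+0
  edge (9, 4)→(8, 12): d=(-1,8) right/bottom  bias=-1
    (3,3)@(7, 7): e=[32,1,13] → #
    (4,3)@(9, 7): e=[28,21,-3] → ·
    (11,3)@(23, 7): e=[0,161,-115] → ·  [on edge]
    (3,4)@(7, 9): e=[20,15,11] → #
    (4,4)@(9, 9): e=[16,35,-5] → ·
    (8,4)@(17, 9): e=[0,115,-69] → ·  [on edge]
    (2,5)@(5, 11): e=[12,9,25] → #
    (4,5)@(9, 11): e=[4,49,-7] → ·
    (5,5)@(11, 11): e=[0,69,-23] → ·  [on edge]
    (1,6)@(3, 13): e=[4,3,39] → #
    (2,6)@(5, 13): e=[0,23,23] → ·  [on edge]
    (3,6)@(7, 13): e=[-4,43,7] → ·
  covered (5 px):
    · · · · · · · · · · · ·
    · · · · · · · · · · · ·
    · · · · · · · · · · · ·
    · · · # · · · · · · · ·
    · · · # · · · · · · · ·
    · · # # · · · · · · · ·
    · # · · · · · · · · · ·
    · · · · · · · · · · · ·
T1:
  2·area = 10
  edge (3, 13)→(6, 6): d=(3,-7) top-left  bias=+0
  edge (6, 6)→(10, 0): d=(4,-6) top-left  bias=+0
  edge (10, 0)→(3, 13): d=(-7,13) right/bottom  bias=-1
    (3,2)@(7, 5): e=[4,2,4] → #
    (4,2)@(9, 5): e=[18,14,-22] → ·
    (3,3)@(7, 7): e=[10,10,-10] → ·
    (2,4)@(5, 9): e=[2,6,2] → #
    (3,4)@(7, 9): e=[16,18,-24] → ·
    (2,5)@(5, 11): e=[8,14,-12] → ·
    (1,6)@(3, 13): e=[0,10,0] → ·  [on edge]
  covered (2 px):
    · · · · · · · · · · · ·
    · · · · · · · · · · · ·
    · · · # · · · · · · · ·
    · · · · · · · · · · · ·
    · · # · · · · · · · · ·
    · · · · · · · · · · · ·
    · · · · · · · · · · · ·
    · · · · · · · · · · · ·
T2:
  2·area = 131
  edge (22, 2)→(13, 16): d=(-9,14) right/bottom  bias=-1
  edge (13, 16)→(12, 3): d=(-1,-13) top-left  bias=+0
  edge (12, 3)→(22, 2): d=(10,-1) top-left  bias=+0
    (6,1)@(13, 3): e=[117,13,1] → #
    (7,1)@(15, 3): e=[89,39,3] → #
    (8,1)@(17, 3): e=[61,65,5] → #
    (9,1)@(19, 3): e=[33,91,7] → #
    (10,1)@(21, 3): e=[5,117,9] → #
    (11,1)@(23, 3): e=[-23,143,11] → ·
    (6,2)@(13, 5): e=[99,11,21] → #
    (10,2)@(21, 5): e=[-13,115,29] → ·
    (6,3)@(13, 7): e=[81,9,41] → #
    (9,3)@(19, 7): e=[-3,87,47] → ·
    (6,4)@(13, 9): e=[63,7,61] → #
    (9,4)@(19, 9): e=[-21,85,67] → ·
  covered (19 px):
    · · · · · · · · · · · ·
    · · · · · · # # # # # ·
    · · · · · · # # # # · ·
    · · · · · · # # # · · ·
    · · · · · · # # # · · ·
    · · · · · · # # · · · ·
    · · · · · · # · · · · ·
    · · · · · · # · · · · ·
T3:
  2·area = 20  (B↔C swapped to make it positive)
  edge (21, 8)→(0, 12): d=(-21,4) right/bottom  bias=-1
  edge (0, 12)→(16, 8): d=(16,-4) top-left  bias=+0
  edge (16, 8)→(21, 8): d=(5,0) top-left  bias=+0
    (6,4)@(13, 9): e=[11,4,5] → #
    (7,4)@(15, 9): e=[3,12,5] → #
    (8,4)@(17, 9): e=[-5,20,5] → ·
    (2,5)@(5, 11): e=[1,4,15] → #
    (3,5)@(7, 11): e=[-7,12,15] → ·
    (6,5)@(13, 11): e=[-31,36,15] → ·
    (7,5)@(15, 11): e=[-39,44,15] → ·
    (2,6)@(5, 13): e=[-41,36,25] → ·
  covered (3 px):
    · · · · · · · · · · · ·
    · · · · · · · · · · · ·
    · · · · · · · · · · · ·
    · · · · · · · · · · · ·
    · · · · · · # # · · · ·
    · · # · · · · · · · · ·
    · · · · · · · · · · · ·
    · · · · · · · · · · · ·

Z-buffer (winner per pixel, '.' = empty):
  . . . . . . . . . . . .
  . . . . . . 2 2 2 2 2 .
  . . . 1 . . 2 2 2 2 . .
  . . . 0 . . 2 2 2 . . .
  . . 1 0 . . 3 3 2 . . .
  . . 3 0 . . 2 2 . . . .
  . 0 . . . . 2 . . . . .
  . . . . . . 2 . . . . .

Final: 2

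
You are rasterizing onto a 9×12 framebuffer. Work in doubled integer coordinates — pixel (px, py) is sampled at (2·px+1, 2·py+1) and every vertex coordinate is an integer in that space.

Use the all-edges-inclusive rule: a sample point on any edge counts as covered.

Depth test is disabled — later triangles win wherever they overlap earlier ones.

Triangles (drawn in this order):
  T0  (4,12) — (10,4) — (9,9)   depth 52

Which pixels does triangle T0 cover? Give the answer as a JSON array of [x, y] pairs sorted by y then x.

T0:
  2·area = 22
  edge (4, 12)→(10, 4): d=(6,-8) inclusive
  edge (10, 4)→(9, 9): d=(-1,5) inclusive
  edge (9, 9)→(4, 12): d=(-5,3) inclusive
    (4,3)@(9, 7): e=[10,2,10] → #
    (5,3)@(11, 7): e=[26,-8,4] → ·
    (3,4)@(7, 9): e=[6,10,6] → #
    (4,4)@(9, 9): e=[22,0,0] → #  [on edge]
    (5,4)@(11, 9): e=[38,-10,-6] → ·
    (2,5)@(5, 11): e=[2,18,2] → #
    (3,5)@(7, 11): e=[18,8,-4] → ·
    (4,5)@(9, 11): e=[34,-2,-10] → ·
    (2,6)@(5, 13): e=[14,16,-8] → ·
    (3,9)@(7, 19): e=[66,0,-44] → ·  [on edge]
  covered (4 px):
    · · · · · · · · ·
    · · · · · · · · ·
    · · · · · · · · ·
    · · · · # · · · ·
    · · · # # · · · ·
    · · # · · · · · ·
    · · · · · · · · ·
    · · · · · · · · ·
    · · · · · · · · ·
    · · · · · · · · ·
    · · · · · · · · ·
    · · · · · · · · ·

Result: [[4,3],[3,4],[4,4],[2,5]]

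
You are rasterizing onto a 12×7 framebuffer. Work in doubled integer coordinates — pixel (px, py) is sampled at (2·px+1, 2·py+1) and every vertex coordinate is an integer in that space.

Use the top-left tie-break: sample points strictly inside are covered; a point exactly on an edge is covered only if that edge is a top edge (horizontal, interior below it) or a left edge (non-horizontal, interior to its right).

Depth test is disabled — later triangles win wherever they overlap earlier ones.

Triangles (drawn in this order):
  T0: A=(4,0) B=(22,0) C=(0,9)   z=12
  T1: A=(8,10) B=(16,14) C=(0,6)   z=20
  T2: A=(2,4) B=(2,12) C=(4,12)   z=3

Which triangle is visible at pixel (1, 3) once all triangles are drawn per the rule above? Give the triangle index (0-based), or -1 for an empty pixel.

T0:
  2·area = 162
  edge (4, 0)→(22, 0): d=(18,0) top-left  bias=+0
  edge (22, 0)→(0, 9): d=(-22,9) right/bottom  bias=-1
  edge (0, 9)→(4, 0): d=(4,-9) top-left  bias=+0
    (2,0)@(5, 1): e=[18,131,13] → █
    (3,0)@(7, 1): e=[18,113,31] → █
    (4,0)@(9, 1): e=[18,95,49] → █
    (5,0)@(11, 1): e=[18,77,67] → █
    (6,0)@(13, 1): e=[18,59,85] → █
    (7,0)@(15, 1): e=[18,41,103] → █
    (8,0)@(17, 1): e=[18,23,121] → █
    (9,0)@(19, 1): e=[18,5,139] → █
    (10,0)@(21, 1): e=[18,-13,157] → ·
    (1,1)@(3, 3): e=[54,105,3] → █
    (7,1)@(15, 3): e=[54,-3,111] → ·
    (8,1)@(17, 3): e=[54,-21,129] → ·
  covered (20 px):
    · · █ █ █ █ █ █ █ █ · ·
    · █ █ █ █ █ █ · · · · ·
    · █ █ █ █ · · · · · · ·
    █ █ · · · · · · · · · ·
    · · · · · · · · · · · ·
    · · · · · · · · · · · ·
    · · · · · · · · · · · ·
T1:
  degenerate (2·area = 0) — covers nothing
T2:
  2·area = 16  (B↔C swapped to make it positive)
  edge (2, 4)→(4, 12): d=(2,8) right/bottom  bias=-1
  edge (4, 12)→(2, 12): d=(-2,0) right/bottom  bias=-1
  edge (2, 12)→(2, 4): d=(0,-8) top-left  bias=+0
    (1,4)@(3, 9): e=[2,6,8] → █
    (2,4)@(5, 9): e=[-14,6,24] → ·
    (1,5)@(3, 11): e=[6,2,8] → █
    (2,5)@(5, 11): e=[-10,2,24] → ·
    (1,6)@(3, 13): e=[10,-2,8] → ·
  covered (2 px):
    · · · · · · · · · · · ·
    · · · · · · · · · · · ·
    · · · · · · · · · · · ·
    · · · · · · · · · · · ·
    · █ · · · · · · · · · ·
    · █ · · · · · · · · · ·
    · · · · · · · · · · · ·

Z-buffer (winner per pixel, '.' = empty):
  . . 0 0 0 0 0 0 0 0 . .
  . 0 0 0 0 0 0 . . . . .
  . 0 0 0 0 . . . . . . .
  0 0 . . . . . . . . . .
  . 2 . . . . . . . . . .
  . 2 . . . . . . . . . .
  . . . . . . . . . . . .

Answer: 0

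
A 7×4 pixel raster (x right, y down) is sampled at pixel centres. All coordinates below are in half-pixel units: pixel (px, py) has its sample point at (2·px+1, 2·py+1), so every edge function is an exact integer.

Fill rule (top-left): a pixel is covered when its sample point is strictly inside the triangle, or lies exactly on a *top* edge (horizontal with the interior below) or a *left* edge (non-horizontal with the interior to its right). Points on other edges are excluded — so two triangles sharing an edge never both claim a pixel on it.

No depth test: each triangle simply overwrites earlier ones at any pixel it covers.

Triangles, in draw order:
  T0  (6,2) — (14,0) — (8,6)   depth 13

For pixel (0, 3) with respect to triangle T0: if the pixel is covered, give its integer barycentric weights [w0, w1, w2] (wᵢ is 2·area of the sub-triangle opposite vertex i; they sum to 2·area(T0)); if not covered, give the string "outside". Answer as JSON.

T0:
  2·area = 36
  edge (6, 2)→(14, 0): d=(8,-2) top-left  bias=+0
  edge (14, 0)→(8, 6): d=(-6,6) right/bottom  bias=-1
  edge (8, 6)→(6, 2): d=(-2,-4) top-left  bias=+0
    (5,0)@(11, 1): e=[2,12,22] → X
    (6,0)@(13, 1): e=[6,0,30] → .  [on edge]
    (3,1)@(7, 3): e=[10,24,2] → X
    (4,1)@(9, 3): e=[14,12,10] → X
    (5,1)@(11, 3): e=[18,0,18] → .  [on edge]
    (3,2)@(7, 5): e=[26,12,-2] → .
    (4,2)@(9, 5): e=[30,0,6] → .  [on edge]
    (3,3)@(7, 7): e=[42,0,-6] → .  [on edge]
  covered (3 px):
    . . . . . X .
    . . . X X . .
    . . . . . . .
    . . . . . . .

Answer: "outside"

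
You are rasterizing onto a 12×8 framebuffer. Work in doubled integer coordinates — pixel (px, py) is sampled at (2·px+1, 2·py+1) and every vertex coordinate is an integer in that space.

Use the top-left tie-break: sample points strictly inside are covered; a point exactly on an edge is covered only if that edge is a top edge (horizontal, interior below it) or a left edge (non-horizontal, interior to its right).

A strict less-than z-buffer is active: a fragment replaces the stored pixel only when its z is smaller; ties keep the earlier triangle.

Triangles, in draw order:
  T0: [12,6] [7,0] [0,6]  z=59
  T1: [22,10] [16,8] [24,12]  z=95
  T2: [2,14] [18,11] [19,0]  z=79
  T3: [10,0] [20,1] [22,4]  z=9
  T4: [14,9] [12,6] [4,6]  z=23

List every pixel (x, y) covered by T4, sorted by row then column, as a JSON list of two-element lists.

T0:
  2·area = 72  (B↔C swapped to make it positive)
  edge (12, 6)→(0, 6): d=(-12,0) right/bottom  bias=-1
  edge (0, 6)→(7, 0): d=(7,-6) top-left  bias=+0
  edge (7, 0)→(12, 6): d=(5,6) right/bottom  bias=-1
    (3,0)@(7, 1): e=[60,7,5] → X
    (4,0)@(9, 1): e=[60,19,-7] → .
    (2,1)@(5, 3): e=[36,9,27] → X
    (4,1)@(9, 3): e=[36,33,3] → X
    (5,1)@(11, 3): e=[36,45,-9] → .
    (1,2)@(3, 5): e=[12,11,49] → X
    (5,2)@(11, 5): e=[12,59,1] → X
    (6,2)@(13, 5): e=[12,71,-11] → .
    (1,3)@(3, 7): e=[-12,25,59] → .
    (2,3)@(5, 7): e=[-12,37,47] → .
    (3,3)@(7, 7): e=[-12,49,35] → .
    (4,3)@(9, 7): e=[-12,61,23] → .
  covered (9 px):
    . . . X . . . . . . . .
    . . X X X . . . . . . .
    . X X X X X . . . . . .
    . . . . . . . . . . . .
    . . . . . . . . . . . .
    . . . . . . . . . . . .
    . . . . . . . . . . . .
    . . . . . . . . . . . .
T1:
  2·area = 8  (B↔C swapped to make it positive)
  edge (22, 10)→(24, 12): d=(2,2) right/bottom  bias=-1
  edge (24, 12)→(16, 8): d=(-8,-4) top-left  bias=+0
  edge (16, 8)→(22, 10): d=(6,2) right/bottom  bias=-1
    (6,0)@(13, 1): e=[0,44,-36] → .  [on edge]
    (0,1)@(1, 3): e=[28,-20,0] → .  [on edge]
    (7,1)@(15, 3): e=[0,36,-28] → .  [on edge]
    (3,2)@(7, 5): e=[20,-12,0] → .  [on edge]
    (8,2)@(17, 5): e=[0,28,-20] → .  [on edge]
    (6,3)@(13, 7): e=[12,-4,0] → .  [on edge]
    (9,3)@(19, 7): e=[0,20,-12] → .  [on edge]
    (9,4)@(19, 9): e=[4,4,0] → .  [on edge]
    (10,4)@(21, 9): e=[0,12,-4] → .  [on edge]
    (11,5)@(23, 11): e=[0,4,4] → .  [on edge]
  covered (0 px):
    . . . . . . . . . . . .
    . . . . . . . . . . . .
    . . . . . . . . . . . .
    . . . . . . . . . . . .
    . . . . . . . . . . . .
    . . . . . . . . . . . .
    . . . . . . . . . . . .
    . . . . . . . . . . . .
T2:
  2·area = 173  (B↔C swapped to make it positive)
  edge (2, 14)→(19, 0): d=(17,-14) top-left  bias=+0
  edge (19, 0)→(18, 11): d=(-1,11) right/bottom  bias=-1
  edge (18, 11)→(2, 14): d=(-16,3) right/bottom  bias=-1
    (8,1)@(17, 3): e=[23,19,131] → X
    (9,1)@(19, 3): e=[51,-3,125] → .
    (6,2)@(13, 5): e=[1,61,111] → X
    (7,2)@(15, 5): e=[29,39,105] → X
    (9,2)@(19, 5): e=[85,-5,93] → .
    (5,3)@(11, 7): e=[7,81,85] → X
    (9,3)@(19, 7): e=[119,-7,61] → .
    (4,4)@(9, 9): e=[13,101,59] → X
    (9,4)@(19, 9): e=[153,-9,29] → .
    (3,5)@(7, 11): e=[19,121,33] → X
    (9,5)@(19, 11): e=[187,-11,-3] → .
    (2,6)@(5, 13): e=[25,141,7] → X
  covered (21 px):
    . . . . . . . . . . . .
    . . . . . . . . X . . .
    . . . . . . X X X . . .
    . . . . . X X X X . . .
    . . . . X X X X X . . .
    . . . X X X X X X . . .
    . . X X . . . . . . . .
    . . . . . . . . . . . .
T3:
  2·area = 28
  edge (10, 0)→(20, 1): d=(10,1) right/bottom  bias=-1
  edge (20, 1)→(22, 4): d=(2,3) right/bottom  bias=-1
  edge (22, 4)→(10, 0): d=(-12,-4) top-left  bias=+0
    (6,0)@(13, 1): e=[7,21,0] → X  [on edge]
    (7,0)@(15, 1): e=[5,15,8] → X
    (8,0)@(17, 1): e=[3,9,16] → X
    (9,0)@(19, 1): e=[1,3,24] → X
    (10,0)@(21, 1): e=[-1,-3,32] → .
    (6,1)@(13, 3): e=[27,25,-24] → .
    (7,1)@(15, 3): e=[25,19,-16] → .
    (8,1)@(17, 3): e=[23,13,-8] → .
    (9,1)@(19, 3): e=[21,7,0] → X  [on edge]
    (10,1)@(21, 3): e=[19,1,8] → X
    (11,1)@(23, 3): e=[17,-5,16] → .
    (9,2)@(19, 5): e=[41,11,-24] → .
  covered (6 px):
    . . . . . . X X X X . .
    . . . . . . . . . X X .
    . . . . . . . . . . . .
    . . . . . . . . . . . .
    . . . . . . . . . . . .
    . . . . . . . . . . . .
    . . . . . . . . . . . .
    . . . . . . . . . . . .
T4:
  2·area = 24  (B↔C swapped to make it positive)
  edge (14, 9)→(4, 6): d=(-10,-3) top-left  bias=+0
  edge (4, 6)→(12, 6): d=(8,0) top-left  bias=+0
  edge (12, 6)→(14, 9): d=(2,3) right/bottom  bias=-1
    (4,3)@(9, 7): e=[5,8,11] → X
    (5,3)@(11, 7): e=[11,8,5] → X
    (6,3)@(13, 7): e=[17,8,-1] → .
    (4,4)@(9, 9): e=[-15,24,15] → .
    (5,4)@(11, 9): e=[-9,24,9] → .
  covered (2 px):
    . . . . . . . . . . . .
    . . . . . . . . . . . .
    . . . . . . . . . . . .
    . . . . X X . . . . . .
    . . . . . . . . . . . .
    . . . . . . . . . . . .
    . . . . . . . . . . . .
    . . . . . . . . . . . .

Answer: [[4,3],[5,3]]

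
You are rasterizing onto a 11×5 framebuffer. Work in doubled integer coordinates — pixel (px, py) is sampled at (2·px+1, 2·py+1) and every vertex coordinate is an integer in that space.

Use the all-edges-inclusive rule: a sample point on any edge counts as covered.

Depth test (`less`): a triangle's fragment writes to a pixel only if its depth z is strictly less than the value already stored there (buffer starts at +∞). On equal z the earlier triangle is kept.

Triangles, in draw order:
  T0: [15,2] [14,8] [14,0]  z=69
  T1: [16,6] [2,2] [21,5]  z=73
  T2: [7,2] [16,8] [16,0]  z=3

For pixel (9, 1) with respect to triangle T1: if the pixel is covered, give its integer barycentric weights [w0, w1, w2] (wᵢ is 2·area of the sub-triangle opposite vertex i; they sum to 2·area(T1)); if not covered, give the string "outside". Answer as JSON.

T0:
  2·area = 8
  edge (15, 2)→(14, 8): d=(-1,6) inclusive
  edge (14, 8)→(14, 0): d=(0,-8) inclusive
  edge (14, 0)→(15, 2): d=(1,2) inclusive
  covered (0 px):
    · · · · · · · · · · ·
    · · · · · · · · · · ·
    · · · · · · · · · · ·
    · · · · · · · · · · ·
    · · · · · · · · · · ·
T1:
  2·area = 34
  edge (16, 6)→(2, 2): d=(-14,-4) inclusive
  edge (2, 2)→(21, 5): d=(19,3) inclusive
  edge (21, 5)→(16, 6): d=(-5,1) inclusive
    (3,1)@(7, 3): e=[6,4,24] → █
    (4,1)@(9, 3): e=[14,-2,22] → ·
    (3,2)@(7, 5): e=[-22,42,14] → ·
    (6,2)@(13, 5): e=[2,24,8] → █
    (7,2)@(15, 5): e=[10,18,6] → █
    (8,2)@(17, 5): e=[18,12,4] → █
    (9,2)@(19, 5): e=[26,6,2] → █
    (10,2)@(21, 5): e=[34,0,0] → █  [on edge]
    (5,3)@(11, 7): e=[-34,68,0] → ·  [on edge]
    (6,3)@(13, 7): e=[-26,62,-2] → ·
    (7,3)@(15, 7): e=[-18,56,-4] → ·
    (8,3)@(17, 7): e=[-10,50,-6] → ·
    (0,4)@(1, 9): e=[-102,136,0] → ·  [on edge]
  covered (6 px):
    · · · · · · · · · · ·
    · · · █ · · · · · · ·
    · · · · · · █ █ █ █ █
    · · · · · · · · · · ·
    · · · · · · · · · · ·
T2:
  2·area = 72  (B↔C swapped to make it positive)
  edge (7, 2)→(16, 0): d=(9,-2) inclusive
  edge (16, 0)→(16, 8): d=(0,8) inclusive
  edge (16, 8)→(7, 2): d=(-9,-6) inclusive
    (6,0)@(13, 1): e=[3,24,45] → █
    (7,0)@(15, 1): e=[7,8,57] → █
    (8,0)@(17, 1): e=[11,-8,69] → ·
    (4,1)@(9, 3): e=[13,56,3] → █
    (5,1)@(11, 3): e=[17,40,15] → █
    (8,1)@(17, 3): e=[29,-8,51] → ·
    (4,2)@(9, 5): e=[31,56,-15] → ·
    (5,2)@(11, 5): e=[35,40,-3] → ·
    (6,2)@(13, 5): e=[39,24,9] → █
    (8,2)@(17, 5): e=[47,-8,33] → ·
    (6,3)@(13, 7): e=[57,24,-9] → ·
    (7,3)@(15, 7): e=[61,8,3] → █
  covered (9 px):
    · · · · · · █ █ · · ·
    · · · · █ █ █ █ · · ·
    · · · · · · █ █ · · ·
    · · · · · · · █ · · ·
    · · · · · · · · · · ·

Final: "outside"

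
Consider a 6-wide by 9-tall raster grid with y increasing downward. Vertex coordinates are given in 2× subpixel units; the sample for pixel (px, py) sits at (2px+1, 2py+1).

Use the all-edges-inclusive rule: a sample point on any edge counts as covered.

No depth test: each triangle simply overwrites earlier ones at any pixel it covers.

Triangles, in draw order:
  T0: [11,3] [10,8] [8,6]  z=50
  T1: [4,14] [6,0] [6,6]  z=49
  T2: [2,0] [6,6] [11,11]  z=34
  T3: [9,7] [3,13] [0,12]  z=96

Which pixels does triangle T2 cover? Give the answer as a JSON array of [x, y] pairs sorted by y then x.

T0:
  2·area = 12
  edge (11, 3)→(10, 8): d=(-1,5) inclusive
  edge (10, 8)→(8, 6): d=(-2,-2) inclusive
  edge (8, 6)→(11, 3): d=(3,-3) inclusive
    (1,0)@(3, 1): e=[42,0,-30] → ·  [on edge]
    (2,1)@(5, 3): e=[30,0,-18] → ·  [on edge]
    (5,1)@(11, 3): e=[0,12,0] → █  [on edge]
    (3,2)@(7, 5): e=[18,0,-6] → ·  [on edge]
    (4,2)@(9, 5): e=[8,4,0] → █  [on edge]
    (5,2)@(11, 5): e=[-2,8,6] → ·
    (3,3)@(7, 7): e=[16,-4,0] → ·  [on edge]
    (4,3)@(9, 7): e=[6,0,6] → █  [on edge]
    (5,3)@(11, 7): e=[-4,4,12] → ·
    (2,4)@(5, 9): e=[24,-12,0] → ·  [on edge]
    (4,4)@(9, 9): e=[4,-4,12] → ·
    (5,4)@(11, 9): e=[-6,0,18] → ·  [on edge]
    (1,5)@(3, 11): e=[32,-20,0] → ·  [on edge]
    (0,6)@(1, 13): e=[40,-28,0] → ·  [on edge]
    (4,6)@(9, 13): e=[0,-12,24] → ·  [on edge]
  covered (3 px):
    · · · · · ·
    · · · · · █
    · · · · █ ·
    · · · · █ ·
    · · · · · ·
    · · · · · ·
    · · · · · ·
    · · · · · ·
    · · · · · ·
T1:
  2·area = 12
  edge (4, 14)→(6, 0): d=(2,-14) inclusive
  edge (6, 0)→(6, 6): d=(0,6) inclusive
  edge (6, 6)→(4, 14): d=(-2,8) inclusive
    (2,3)@(5, 7): e=[0,6,6] → █  [on edge]
    (3,3)@(7, 7): e=[28,-6,-10] → ·
    (2,4)@(5, 9): e=[4,6,2] → █
    (3,4)@(7, 9): e=[32,-6,-14] → ·
    (2,5)@(5, 11): e=[8,6,-2] → ·
  covered (2 px):
    · · · · · ·
    · · · · · ·
    · · · · · ·
    · · █ · · ·
    · · █ · · ·
    · · · · · ·
    · · · · · ·
    · · · · · ·
    · · · · · ·
T2:
  2·area = 10  (B↔C swapped to make it positive)
  edge (2, 0)→(11, 11): d=(9,11) inclusive
  edge (11, 11)→(6, 6): d=(-5,-5) inclusive
  edge (6, 6)→(2, 0): d=(-4,-6) inclusive
    (0,0)@(1, 1): e=[20,0,-10] → ·  [on edge]
    (1,1)@(3, 3): e=[16,0,-6] → ·  [on edge]
    (2,2)@(5, 5): e=[12,0,-2] → ·  [on edge]
    (3,3)@(7, 7): e=[8,0,2] → █  [on edge]
    (4,3)@(9, 7): e=[-14,10,14] → ·
    (3,4)@(7, 9): e=[26,-10,-6] → ·
    (4,4)@(9, 9): e=[4,0,6] → █  [on edge]
    (5,4)@(11, 9): e=[-18,10,18] → ·
    (4,5)@(9, 11): e=[22,-10,-2] → ·
    (5,5)@(11, 11): e=[0,0,10] → █  [on edge]
    (5,6)@(11, 13): e=[18,-10,2] → ·
  covered (3 px):
    · · · · · ·
    · · · · · ·
    · · · · · ·
    · · · █ · ·
    · · · · █ ·
    · · · · · █
    · · · · · ·
    · · · · · ·
    · · · · · ·
T3:
  2·area = 24
  edge (9, 7)→(3, 13): d=(-6,6) inclusive
  edge (3, 13)→(0, 12): d=(-3,-1) inclusive
  edge (0, 12)→(9, 7): d=(9,-5) inclusive
    (5,2)@(11, 5): e=[0,32,-8] → ·  [on edge]
    (4,3)@(9, 7): e=[0,24,0] → █  [on edge]
    (5,3)@(11, 7): e=[-12,26,10] → ·
    (3,4)@(7, 9): e=[0,16,8] → █  [on edge]
    (4,4)@(9, 9): e=[-12,18,18] → ·
    (1,5)@(3, 11): e=[12,6,6] → █
    (2,5)@(5, 11): e=[0,8,16] → █  [on edge]
    (3,5)@(7, 11): e=[-12,10,26] → ·
    (1,6)@(3, 13): e=[0,0,24] → █  [on edge]
    (2,6)@(5, 13): e=[-12,2,34] → ·
    (0,7)@(1, 15): e=[0,-8,32] → ·  [on edge]
    (1,7)@(3, 15): e=[-12,-6,42] → ·
    (4,7)@(9, 15): e=[-48,0,72] → ·  [on edge]
  covered (5 px):
    · · · · · ·
    · · · · · ·
    · · · · · ·
    · · · · █ ·
    · · · █ · ·
    · █ █ · · ·
    · █ · · · ·
    · · · · · ·
    · · · · · ·

Result: [[3,3],[4,4],[5,5]]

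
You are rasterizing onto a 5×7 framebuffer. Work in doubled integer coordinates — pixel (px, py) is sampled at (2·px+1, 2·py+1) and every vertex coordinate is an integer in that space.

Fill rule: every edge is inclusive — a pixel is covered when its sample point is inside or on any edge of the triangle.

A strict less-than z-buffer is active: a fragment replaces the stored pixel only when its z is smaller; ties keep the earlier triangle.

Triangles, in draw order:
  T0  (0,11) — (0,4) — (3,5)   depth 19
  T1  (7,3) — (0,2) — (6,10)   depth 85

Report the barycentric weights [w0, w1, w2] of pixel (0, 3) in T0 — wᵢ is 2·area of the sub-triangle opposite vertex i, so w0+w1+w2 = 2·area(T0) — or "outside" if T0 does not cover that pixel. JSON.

T0:
  2·area = 21
  edge (0, 11)→(0, 4): d=(0,-7) inclusive
  edge (0, 4)→(3, 5): d=(3,1) inclusive
  edge (3, 5)→(0, 11): d=(-3,6) inclusive
    (2,0)@(5, 1): e=[35,-14,0] → ·  [on edge]
    (0,2)@(1, 5): e=[7,2,12] → #
    (1,2)@(3, 5): e=[21,0,0] → #  [on edge]
    (2,2)@(5, 5): e=[35,-2,-12] → ·
    (0,3)@(1, 7): e=[7,8,6] → #
    (1,3)@(3, 7): e=[21,6,-6] → ·
    (4,3)@(9, 7): e=[63,0,-42] → ·  [on edge]
    (0,4)@(1, 9): e=[7,14,0] → #  [on edge]
    (1,4)@(3, 9): e=[21,12,-12] → ·
    (0,5)@(1, 11): e=[7,20,-6] → ·
  covered (4 px):
    · · · · ·
    · · · · ·
    # # · · ·
    # · · · ·
    # · · · ·
    · · · · ·
    · · · · ·
T1:
  2·area = 50  (B↔C swapped to make it positive)
  edge (7, 3)→(6, 10): d=(-1,7) inclusive
  edge (6, 10)→(0, 2): d=(-6,-8) inclusive
  edge (0, 2)→(7, 3): d=(7,1) inclusive
    (0,1)@(1, 3): e=[42,2,6] → #
    (1,1)@(3, 3): e=[28,18,4] → #
    (2,1)@(5, 3): e=[14,34,2] → #
    (3,1)@(7, 3): e=[0,50,0] → #  [on edge]
    (4,1)@(9, 3): e=[-14,66,-2] → ·
    (0,2)@(1, 5): e=[40,-10,20] → ·
    (1,2)@(3, 5): e=[26,6,18] → #
    (3,2)@(7, 5): e=[-2,38,14] → ·
    (1,3)@(3, 7): e=[24,-6,32] → ·
    (2,3)@(5, 7): e=[10,10,30] → #
    (3,3)@(7, 7): e=[-4,26,28] → ·
    (2,4)@(5, 9): e=[8,-2,44] → ·
  covered (7 px):
    · · · · ·
    # # # # ·
    · # # · ·
    · · # · ·
    · · · · ·
    · · · · ·
    · · · · ·

Answer: [8,6,7]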